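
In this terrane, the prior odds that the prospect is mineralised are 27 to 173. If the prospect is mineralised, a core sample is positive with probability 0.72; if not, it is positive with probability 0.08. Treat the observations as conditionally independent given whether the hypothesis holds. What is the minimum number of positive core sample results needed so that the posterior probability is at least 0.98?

3

Prior odds = 27/173.
Likelihood ratio of a positive = 0.72/0.08 = 9.
Target odds: 0.98 ÷ 0.02 = 49.
Require 9ⁿ ≥ 49 ÷ (27/173) = 8477/27.
9² = 81 falls short of 8477/27 but 9³ = 729 reaches it, so n = 3.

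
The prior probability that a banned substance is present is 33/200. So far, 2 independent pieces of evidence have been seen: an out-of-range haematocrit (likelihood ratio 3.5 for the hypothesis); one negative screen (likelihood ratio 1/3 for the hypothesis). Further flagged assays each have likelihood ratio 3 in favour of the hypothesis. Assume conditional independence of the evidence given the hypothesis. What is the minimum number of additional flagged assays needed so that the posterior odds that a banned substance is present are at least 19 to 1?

Prior odds = 0.165/0.835 = 33/167.
Combined Bayes factor of the evidence already in hand = 3.5 × (1/3) = 7/6.
Odds after that evidence = (33/167) × 7/6 = 77/334.
Target odds = 19.
Need 3ⁿ ≥ 19 ÷ (77/334) = 6346/77.
3⁴ = 81 falls short of 6346/77 but 3⁵ = 243 reaches it, so n = 5.

5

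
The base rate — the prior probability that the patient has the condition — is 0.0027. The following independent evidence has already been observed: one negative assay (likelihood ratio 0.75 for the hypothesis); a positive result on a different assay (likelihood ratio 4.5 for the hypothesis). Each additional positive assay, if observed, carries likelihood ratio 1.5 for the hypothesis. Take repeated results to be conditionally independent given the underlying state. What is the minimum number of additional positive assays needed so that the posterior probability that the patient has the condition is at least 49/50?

Prior odds = 0.0027/0.9973 = 27/9973.
Combined Bayes factor of the evidence already in hand = 0.75 × 4.5 = 3.375.
Odds after that evidence = (27/9973) × 3.375 = 729/79784.
Target odds = 0.98/0.02 = 49.
Need 1.5ⁿ ≥ 49 ÷ (729/79784) = 3909416/729.
1.5²¹ ≈4987.89 falls short of 3909416/729 but 1.5²² ≈7481.83 reaches it, so n = 22.

22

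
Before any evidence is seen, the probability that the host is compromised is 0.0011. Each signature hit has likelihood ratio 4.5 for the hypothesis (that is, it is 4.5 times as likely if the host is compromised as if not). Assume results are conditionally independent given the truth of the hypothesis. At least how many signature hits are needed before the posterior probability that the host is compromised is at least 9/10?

Prior odds = 0.0011/0.9989 = 11/9989.
Likelihood ratio per signature hit = 4.5.
Target posterior odds = 0.9/0.1 = 9.
Need (11/9989) × 4.5ⁿ ≥ 9, i.e. 4.5ⁿ ≥ 89901/11.
4.5⁵ = 1845.28125 falls short of 89901/11 but 4.5⁶ = 8303.765625 reaches it, so n = 6.

6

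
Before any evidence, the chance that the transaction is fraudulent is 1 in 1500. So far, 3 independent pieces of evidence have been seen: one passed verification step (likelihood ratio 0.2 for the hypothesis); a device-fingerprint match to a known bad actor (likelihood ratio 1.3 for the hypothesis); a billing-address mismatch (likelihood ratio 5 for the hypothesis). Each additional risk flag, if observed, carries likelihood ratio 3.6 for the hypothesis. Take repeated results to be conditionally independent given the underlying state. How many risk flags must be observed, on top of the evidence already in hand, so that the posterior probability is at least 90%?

Prior odds = (1/1500)/(1499/1500) = 1/1499.
Combined Bayes factor of the evidence already in hand = 0.2 × 1.3 × 5 = 1.3.
Odds after that evidence = (1/1499) × 1.3 = 13/14990.
Target odds = 0.9/0.1 = 9.
Need 3.6ⁿ ≥ 9 ÷ (13/14990) = 134910/13.
3.6⁷ = 612220032/78125 falls short of 134910/13 but 3.6⁸ ≈28211.1 reaches it, so n = 8.

8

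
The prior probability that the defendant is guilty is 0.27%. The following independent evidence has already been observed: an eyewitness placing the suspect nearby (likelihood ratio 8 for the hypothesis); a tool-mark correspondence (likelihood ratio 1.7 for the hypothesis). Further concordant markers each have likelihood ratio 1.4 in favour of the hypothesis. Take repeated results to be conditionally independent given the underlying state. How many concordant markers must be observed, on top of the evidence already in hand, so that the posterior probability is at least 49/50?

22

Prior odds = 0.0027/0.9973 = 27/9973.
Combined Bayes factor of the evidence already in hand = 8 × 1.7 = 13.6.
Odds after that evidence = (27/9973) × 13.6 = 1836/49865.
Target odds = 0.98/0.02 = 49.
Need 1.4ⁿ ≥ 49 ÷ (1836/49865) = 2443385/1836.
1.4²¹ ≈1171.36 falls short of 2443385/1836 but 1.4²² ≈1639.9 reaches it, so n = 22.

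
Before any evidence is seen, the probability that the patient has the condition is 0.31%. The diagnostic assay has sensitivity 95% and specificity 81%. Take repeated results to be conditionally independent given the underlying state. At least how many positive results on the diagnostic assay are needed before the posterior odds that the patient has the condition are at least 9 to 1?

Prior odds: 0.0031 ÷ 0.9969 = 31/9969.
False-positive rate = 1 − 0.81 = 0.19; likelihood ratio of a positive = 0.95/0.19 = 5.
Target odds = 9.
Need (31/9969) × 5ⁿ ≥ 9, i.e. 5ⁿ ≥ 89721/31.
5⁴ = 625 falls short of 89721/31 but 5⁵ = 3125 reaches it, so n = 5.

5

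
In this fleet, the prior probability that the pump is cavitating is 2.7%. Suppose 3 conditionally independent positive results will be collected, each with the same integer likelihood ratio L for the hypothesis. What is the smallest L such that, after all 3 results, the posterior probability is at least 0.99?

Prior odds = 0.027/0.973 = 27/973.
Target odds = 0.99/0.01 = 99.
Need L³ ≥ 99 ÷ (27/973) = 10703/3.
15³ = 3375 < 10703/3 ≤ 4096 = 16³, so L = 16.

16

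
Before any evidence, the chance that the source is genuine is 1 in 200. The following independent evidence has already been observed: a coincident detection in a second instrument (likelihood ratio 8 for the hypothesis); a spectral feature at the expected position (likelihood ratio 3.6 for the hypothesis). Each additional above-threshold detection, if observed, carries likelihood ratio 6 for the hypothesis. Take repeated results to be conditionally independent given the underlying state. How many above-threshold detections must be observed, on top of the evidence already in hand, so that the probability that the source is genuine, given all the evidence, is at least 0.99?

Prior odds = 0.005/0.995 = 1/199.
Combined Bayes factor of the evidence already in hand = 8 × 3.6 = 28.8.
Odds after that evidence = (1/199) × 28.8 = 144/995.
Target odds = 0.99/0.01 = 99.
Need 6ⁿ ≥ 99 ÷ (144/995) = 684.0625.
6³ = 216 falls short of 684.0625 but 6⁴ = 1296 reaches it, so n = 4.

4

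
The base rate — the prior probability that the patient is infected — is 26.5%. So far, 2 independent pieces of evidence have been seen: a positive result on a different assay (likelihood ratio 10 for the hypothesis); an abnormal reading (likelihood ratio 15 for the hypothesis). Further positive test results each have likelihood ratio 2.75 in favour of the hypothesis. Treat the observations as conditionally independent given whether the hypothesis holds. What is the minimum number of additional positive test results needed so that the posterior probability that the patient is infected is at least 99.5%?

2

Prior odds = 0.265/0.735 = 53/147.
Combined Bayes factor of the evidence already in hand = 10 × 15 = 150.
Odds after that evidence = (53/147) × 150 = 2650/49.
Target odds = 0.995/0.005 = 199.
Need 2.75ⁿ ≥ 199 ÷ (2650/49) = 9751/2650.
2.75¹ = 2.75 falls short of 9751/2650 but 2.75² = 7.5625 reaches it, so n = 2.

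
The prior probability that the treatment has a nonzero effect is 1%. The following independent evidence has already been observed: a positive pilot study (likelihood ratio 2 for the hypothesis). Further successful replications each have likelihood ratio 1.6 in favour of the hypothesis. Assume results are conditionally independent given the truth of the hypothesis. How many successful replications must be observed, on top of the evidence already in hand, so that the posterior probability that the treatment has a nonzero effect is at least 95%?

Prior odds = 0.01/0.99 = 1/99.
Bayes factor of the evidence already in hand = 2.
Odds after that evidence = (1/99) × 2 = 2/99.
Target odds = 0.95/0.05 = 19.
Need 1.6ⁿ ≥ 19 ÷ (2/99) = 940.5.
1.6¹⁴ ≈720.576 falls short of 940.5 but 1.6¹⁵ ≈1152.92 reaches it, so n = 15.

15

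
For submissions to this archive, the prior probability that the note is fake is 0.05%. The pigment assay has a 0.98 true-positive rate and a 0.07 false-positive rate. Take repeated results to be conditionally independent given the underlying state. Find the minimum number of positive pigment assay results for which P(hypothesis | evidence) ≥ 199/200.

Prior odds: 0.0005 ÷ 0.9995 = 1/1999.
Likelihood ratio of a positive result = 0.98/0.07 = 14.
Target odds: 0.995 ÷ 0.005 = 199.
Need (1/1999) × 14ⁿ ≥ 199, i.e. 14ⁿ ≥ 397801.
14⁴ = 38416 falls short of 397801 but 14⁵ = 537824 reaches it, so n = 5.

5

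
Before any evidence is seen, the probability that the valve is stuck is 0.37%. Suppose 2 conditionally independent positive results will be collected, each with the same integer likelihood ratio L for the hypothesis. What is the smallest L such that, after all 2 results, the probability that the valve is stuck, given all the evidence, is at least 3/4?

Prior odds = 0.0037/0.9963 = 37/9963.
Target odds = 0.75/0.25 = 3.
Need L² ≥ 3 ÷ (37/9963) = 29889/37.
28² = 784 < 29889/37 ≤ 841 = 29², so L = 29.

29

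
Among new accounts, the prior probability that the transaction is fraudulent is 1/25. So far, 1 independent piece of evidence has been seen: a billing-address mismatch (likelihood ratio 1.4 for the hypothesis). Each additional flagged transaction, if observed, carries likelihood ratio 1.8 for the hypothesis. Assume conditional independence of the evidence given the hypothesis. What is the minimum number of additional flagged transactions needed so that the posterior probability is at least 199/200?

14

Prior odds = 0.04/0.96 = 1/24.
Bayes factor of the evidence already in hand = 1.4.
Odds after that evidence = (1/24) × 1.4 = 7/120.
Target odds = 0.995/0.005 = 199.
Need 1.8ⁿ ≥ 199 ÷ (7/120) = 23880/7.
1.8¹³ ≈2082.3 falls short of 23880/7 but 1.8¹⁴ ≈3748.13 reaches it, so n = 14.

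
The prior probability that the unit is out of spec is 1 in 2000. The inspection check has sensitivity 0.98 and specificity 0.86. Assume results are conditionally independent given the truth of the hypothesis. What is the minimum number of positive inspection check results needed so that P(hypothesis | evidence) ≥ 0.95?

Prior odds: 0.0005 ÷ 0.9995 = 1/1999.
False-positive rate = 1 − 0.86 = 0.14; likelihood ratio of a positive = 0.98/0.14 = 7.
Target posterior odds = 0.95/0.05 = 19.
Need (1/1999) × 7ⁿ ≥ 19, i.e. 7ⁿ ≥ 37981.
7⁵ = 16807 falls short of 37981 but 7⁶ = 117649 reaches it, so n = 6.

6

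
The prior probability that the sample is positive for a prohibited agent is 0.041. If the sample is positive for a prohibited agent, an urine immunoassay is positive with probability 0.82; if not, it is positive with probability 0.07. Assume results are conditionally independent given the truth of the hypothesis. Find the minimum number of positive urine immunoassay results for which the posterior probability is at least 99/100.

Prior odds: 0.041 ÷ 0.959 = 41/959.
Likelihood ratio of a positive = 0.82/0.07 = 82/7.
Target posterior odds = 0.99/0.01 = 99.
Need (41/959) × (82/7)ⁿ ≥ 99, i.e. (82/7)ⁿ ≥ 94941/41.
(82/7)³ = 551368/343 falls short of 94941/41 but (82/7)⁴ = 45212176/2401 reaches it, so n = 4.

4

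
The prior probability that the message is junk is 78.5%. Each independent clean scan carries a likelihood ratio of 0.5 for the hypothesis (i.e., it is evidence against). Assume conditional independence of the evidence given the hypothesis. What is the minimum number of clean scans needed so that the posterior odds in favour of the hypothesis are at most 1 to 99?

9

Prior odds: 0.785 ÷ 0.215 = 157/43.
Likelihood ratio per clean scan = 0.5.
Target odds = 1/99.
Require 0.5ⁿ ≤ 1/99 ÷ (157/43) = 43/15543.
0.5⁸ = 0.00390625 is still above 43/15543 but 0.5⁹ = 0.001953125 is at or below it, so n = 9.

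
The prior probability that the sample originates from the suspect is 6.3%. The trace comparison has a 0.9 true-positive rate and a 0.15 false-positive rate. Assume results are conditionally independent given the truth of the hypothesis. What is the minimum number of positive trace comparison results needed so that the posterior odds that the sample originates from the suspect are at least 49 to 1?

4

Prior odds = 0.063/0.937 = 63/937.
Likelihood ratio of a positive result = 0.9/0.15 = 6.
Target odds = 49.
Need (63/937) × 6ⁿ ≥ 49, i.e. 6ⁿ ≥ 6559/9.
6³ = 216 falls short of 6559/9 but 6⁴ = 1296 reaches it, so n = 4.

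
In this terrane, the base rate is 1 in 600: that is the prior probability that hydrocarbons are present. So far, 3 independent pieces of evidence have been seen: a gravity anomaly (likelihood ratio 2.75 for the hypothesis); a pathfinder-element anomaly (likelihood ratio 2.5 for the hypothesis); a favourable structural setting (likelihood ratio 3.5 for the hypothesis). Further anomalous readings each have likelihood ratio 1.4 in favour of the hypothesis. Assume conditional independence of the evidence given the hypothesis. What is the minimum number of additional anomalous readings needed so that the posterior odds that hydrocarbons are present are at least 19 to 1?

Prior odds = (1/600)/(599/600) = 1/599.
Combined Bayes factor of the evidence already in hand = 2.75 × 2.5 × 3.5 = 24.0625.
Odds after that evidence = (1/599) × 24.0625 = 385/9584.
Target odds = 19.
Need 1.4ⁿ ≥ 19 ÷ (385/9584) = 182096/385.
1.4¹⁸ ≈426.879 falls short of 182096/385 but 1.4¹⁹ ≈597.63 reaches it, so n = 19.

19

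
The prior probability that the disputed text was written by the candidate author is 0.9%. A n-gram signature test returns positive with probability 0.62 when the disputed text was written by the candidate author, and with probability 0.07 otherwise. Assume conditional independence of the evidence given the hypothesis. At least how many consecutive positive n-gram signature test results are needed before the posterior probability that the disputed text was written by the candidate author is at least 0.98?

Prior odds: 0.009 ÷ 0.991 = 9/991.
Likelihood ratio of a positive result = 0.62/0.07 = 62/7.
Target odds: 0.98 ÷ 0.02 = 49.
Need (9/991) × (62/7)ⁿ ≥ 49, i.e. (62/7)ⁿ ≥ 48559/9.
(62/7)³ = 238328/343 falls short of 48559/9 but (62/7)⁴ = 14776336/2401 reaches it, so n = 4.

4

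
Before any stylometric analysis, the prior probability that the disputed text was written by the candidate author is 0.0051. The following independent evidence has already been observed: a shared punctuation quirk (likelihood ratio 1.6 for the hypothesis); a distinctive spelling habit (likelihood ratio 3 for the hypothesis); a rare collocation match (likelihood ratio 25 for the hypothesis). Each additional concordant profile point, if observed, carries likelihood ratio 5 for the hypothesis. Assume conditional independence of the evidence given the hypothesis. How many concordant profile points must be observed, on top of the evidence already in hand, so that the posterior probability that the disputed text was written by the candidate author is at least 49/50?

3

Prior odds = 0.0051/0.9949 = 51/9949.
Combined Bayes factor of the evidence already in hand = 1.6 × 3 × 25 = 120.
Odds after that evidence = (51/9949) × 120 = 6120/9949.
Target odds = 0.98/0.02 = 49.
Need 5ⁿ ≥ 49 ÷ (6120/9949) = 487501/6120.
5² = 25 falls short of 487501/6120 but 5³ = 125 reaches it, so n = 3.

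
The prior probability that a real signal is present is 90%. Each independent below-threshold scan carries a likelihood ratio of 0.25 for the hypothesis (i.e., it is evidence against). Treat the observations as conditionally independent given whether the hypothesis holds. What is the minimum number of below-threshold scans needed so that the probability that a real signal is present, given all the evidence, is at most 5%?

4

Prior odds: 0.9 ÷ 0.1 = 9.
Likelihood ratio per below-threshold scan = 0.25.
Target posterior odds = 0.05/0.95 = 1/19.
Require 0.25ⁿ ≤ 1/19 ÷ 9 = 1/171.
0.25³ = 0.015625 is still above 1/171 but 0.25⁴ = 0.00390625 is at or below it, so n = 4.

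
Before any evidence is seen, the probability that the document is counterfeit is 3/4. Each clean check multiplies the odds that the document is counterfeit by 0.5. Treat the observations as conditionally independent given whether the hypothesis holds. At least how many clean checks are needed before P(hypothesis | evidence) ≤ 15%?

5

Prior odds: 0.75 ÷ 0.25 = 3.
Likelihood ratio per clean check = 0.5.
Target odds: 0.15 ÷ 0.85 = 3/17.
Need 3 × 0.5ⁿ ≤ 3/17, i.e. 0.5ⁿ ≤ 1/17.
0.5⁴ = 0.0625 is still above 1/17 but 0.5⁵ = 0.03125 is at or below it, so n = 5.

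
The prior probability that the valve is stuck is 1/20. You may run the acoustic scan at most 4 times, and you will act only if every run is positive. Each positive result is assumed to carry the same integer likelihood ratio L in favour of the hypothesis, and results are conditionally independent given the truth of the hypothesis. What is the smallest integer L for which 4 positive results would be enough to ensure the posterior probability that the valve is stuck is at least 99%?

Prior odds = 0.05/0.95 = 1/19.
Target odds = 0.99/0.01 = 99.
Need L⁴ ≥ 99 ÷ (1/19) = 1881.
6⁴ = 1296 < 1881 ≤ 2401 = 7⁴, so L = 7.

7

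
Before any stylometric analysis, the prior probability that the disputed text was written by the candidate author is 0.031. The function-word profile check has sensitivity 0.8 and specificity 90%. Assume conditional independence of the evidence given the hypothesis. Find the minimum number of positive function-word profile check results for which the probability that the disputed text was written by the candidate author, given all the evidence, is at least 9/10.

3

Prior odds: 0.031 ÷ 0.969 = 31/969.
False-positive rate = 1 − 0.9 = 0.1; likelihood ratio of a positive = 0.8/0.1 = 8.
Target odds: 0.9 ÷ 0.1 = 9.
Need (31/969) × 8ⁿ ≥ 9, i.e. 8ⁿ ≥ 8721/31.
8² = 64 falls short of 8721/31 but 8³ = 512 reaches it, so n = 3.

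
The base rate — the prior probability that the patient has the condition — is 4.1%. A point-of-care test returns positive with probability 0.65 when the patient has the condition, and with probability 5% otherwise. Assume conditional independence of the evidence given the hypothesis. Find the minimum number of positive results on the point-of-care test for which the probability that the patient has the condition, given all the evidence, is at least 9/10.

3

Prior odds = 0.041/0.959 = 41/959.
Likelihood ratio of a positive result = 0.65/0.05 = 13.
Target posterior odds = 0.9/0.1 = 9.
Need (41/959) × 13ⁿ ≥ 9, i.e. 13ⁿ ≥ 8631/41.
13² = 169 falls short of 8631/41 but 13³ = 2197 reaches it, so n = 3.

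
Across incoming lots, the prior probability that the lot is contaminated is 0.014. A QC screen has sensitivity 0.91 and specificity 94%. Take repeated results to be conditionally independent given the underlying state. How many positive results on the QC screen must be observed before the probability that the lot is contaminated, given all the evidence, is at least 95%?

Prior odds: 0.014 ÷ 0.986 = 7/493.
False-positive rate = 1 − 0.94 = 0.06; likelihood ratio of a positive = 0.91/0.06 = 91/6.
Target odds: 0.95 ÷ 0.05 = 19.
Require (91/6)ⁿ ≥ 19 ÷ (7/493) = 9367/7.
(91/6)² = 8281/36 falls short of 9367/7 but (91/6)³ = 753571/216 reaches it, so n = 3.

3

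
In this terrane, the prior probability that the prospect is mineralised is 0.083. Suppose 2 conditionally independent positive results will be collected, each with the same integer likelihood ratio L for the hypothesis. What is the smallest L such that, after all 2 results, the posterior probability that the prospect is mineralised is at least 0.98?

24

Prior odds = 0.083/0.917 = 83/917.
Target odds = 0.98/0.02 = 49.
Need L² ≥ 49 ÷ (83/917) = 44933/83.
23² = 529 < 44933/83 ≤ 576 = 24², so L = 24.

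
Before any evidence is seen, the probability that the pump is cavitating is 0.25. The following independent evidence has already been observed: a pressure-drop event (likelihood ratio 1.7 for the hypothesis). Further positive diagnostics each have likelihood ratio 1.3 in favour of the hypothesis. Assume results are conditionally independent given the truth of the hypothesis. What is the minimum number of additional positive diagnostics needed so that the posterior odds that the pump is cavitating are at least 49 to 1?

17

Prior odds = 0.25/0.75 = 1/3.
Bayes factor of the evidence already in hand = 1.7.
Odds after that evidence = (1/3) × 1.7 = 17/30.
Target odds = 49.
Need 1.3ⁿ ≥ 49 ÷ (17/30) = 1470/17.
1.3¹⁶ ≈66.5417 falls short of 1470/17 but 1.3¹⁷ ≈86.5042 reaches it, so n = 17.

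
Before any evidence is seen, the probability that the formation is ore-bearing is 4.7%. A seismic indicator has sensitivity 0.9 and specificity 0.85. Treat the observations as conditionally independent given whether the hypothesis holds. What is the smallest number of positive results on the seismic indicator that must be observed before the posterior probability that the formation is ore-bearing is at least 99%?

Prior odds = 0.047/0.953 = 47/953.
False-positive rate = 1 − 0.85 = 0.15; likelihood ratio of a positive = 0.9/0.15 = 6.
Target odds: 0.99 ÷ 0.01 = 99.
Need (47/953) × 6ⁿ ≥ 99, i.e. 6ⁿ ≥ 94347/47.
6⁴ = 1296 falls short of 94347/47 but 6⁵ = 7776 reaches it, so n = 5.

5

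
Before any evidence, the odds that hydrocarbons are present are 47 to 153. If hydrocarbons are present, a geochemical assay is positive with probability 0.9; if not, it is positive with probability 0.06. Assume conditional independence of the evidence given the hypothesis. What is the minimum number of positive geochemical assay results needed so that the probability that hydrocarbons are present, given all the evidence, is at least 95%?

2

Prior odds = 47/153.
Likelihood ratio of a positive = 0.9/0.06 = 15.
Target posterior odds = 0.95/0.05 = 19.
Require 15ⁿ ≥ 19 ÷ (47/153) = 2907/47.
15¹ = 15 falls short of 2907/47 but 15² = 225 reaches it, so n = 2.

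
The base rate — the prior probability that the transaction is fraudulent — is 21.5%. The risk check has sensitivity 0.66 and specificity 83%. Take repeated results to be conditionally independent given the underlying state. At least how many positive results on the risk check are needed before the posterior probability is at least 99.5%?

Prior odds = 0.215/0.785 = 43/157.
False-positive rate = 1 − 0.83 = 0.17; likelihood ratio of a positive = 0.66/0.17 = 66/17.
Target posterior odds = 0.995/0.005 = 199.
Need (43/157) × (66/17)ⁿ ≥ 199, i.e. (66/17)ⁿ ≥ 31243/43.
(66/17)⁴ = 18974736/83521 falls short of 31243/43 but (66/17)⁵ ≈882.013 reaches it, so n = 5.

5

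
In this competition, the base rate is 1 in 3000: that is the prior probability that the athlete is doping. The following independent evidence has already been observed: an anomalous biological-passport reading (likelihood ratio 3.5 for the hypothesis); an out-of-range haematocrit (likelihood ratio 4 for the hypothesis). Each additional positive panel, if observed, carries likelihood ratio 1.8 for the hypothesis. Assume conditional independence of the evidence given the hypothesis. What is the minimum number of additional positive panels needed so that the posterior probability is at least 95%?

Prior odds = (1/3000)/(2999/3000) = 1/2999.
Combined Bayes factor of the evidence already in hand = 3.5 × 4 = 14.
Odds after that evidence = (1/2999) × 14 = 14/2999.
Target odds = 0.95/0.05 = 19.
Need 1.8ⁿ ≥ 19 ÷ (14/2999) = 56981/14.
1.8¹⁴ ≈3748.13 falls short of 56981/14 but 1.8¹⁵ ≈6746.64 reaches it, so n = 15.

15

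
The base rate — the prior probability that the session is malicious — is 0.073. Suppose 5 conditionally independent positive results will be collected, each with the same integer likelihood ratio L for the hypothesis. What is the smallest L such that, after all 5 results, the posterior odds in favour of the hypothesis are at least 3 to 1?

3

Prior odds = 0.073/0.927 = 73/927.
Target odds = 3.
Need L⁵ ≥ 3 ÷ (73/927) = 2781/73.
2⁵ = 32 < 2781/73 ≤ 243 = 3⁵, so L = 3.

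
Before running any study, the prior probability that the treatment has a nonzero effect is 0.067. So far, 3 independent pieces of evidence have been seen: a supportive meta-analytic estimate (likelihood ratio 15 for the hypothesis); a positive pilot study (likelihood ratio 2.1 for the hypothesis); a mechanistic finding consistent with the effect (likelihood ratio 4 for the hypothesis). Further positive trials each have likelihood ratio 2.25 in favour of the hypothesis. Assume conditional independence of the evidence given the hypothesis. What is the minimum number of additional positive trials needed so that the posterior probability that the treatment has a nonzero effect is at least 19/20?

1

Prior odds = 0.067/0.933 = 67/933.
Combined Bayes factor of the evidence already in hand = 15 × 2.1 × 4 = 126.
Odds after that evidence = (67/933) × 126 = 2814/311.
Target odds = 0.95/0.05 = 19.
Need 2.25ⁿ ≥ 19 ÷ (2814/311) = 5909/2814.
2.25¹ = 2.25, which meets the required 5909/2814; so n = 1.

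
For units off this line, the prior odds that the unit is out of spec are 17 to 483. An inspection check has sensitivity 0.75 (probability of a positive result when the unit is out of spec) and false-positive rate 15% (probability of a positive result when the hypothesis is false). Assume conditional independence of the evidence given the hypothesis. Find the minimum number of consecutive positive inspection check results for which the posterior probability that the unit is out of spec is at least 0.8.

3

Prior odds = 17/483.
Likelihood ratio of a positive result = 0.75/0.15 = 5.
Target posterior odds = 0.8/0.2 = 4.
Need (17/483) × 5ⁿ ≥ 4, i.e. 5ⁿ ≥ 1932/17.
5² = 25 falls short of 1932/17 but 5³ = 125 reaches it, so n = 3.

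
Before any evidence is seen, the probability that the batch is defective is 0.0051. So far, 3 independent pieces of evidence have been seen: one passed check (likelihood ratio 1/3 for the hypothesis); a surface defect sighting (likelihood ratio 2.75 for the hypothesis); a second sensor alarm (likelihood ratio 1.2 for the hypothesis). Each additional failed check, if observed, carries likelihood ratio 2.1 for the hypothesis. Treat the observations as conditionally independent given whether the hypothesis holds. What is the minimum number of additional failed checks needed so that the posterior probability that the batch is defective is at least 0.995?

Prior odds = 0.0051/0.9949 = 51/9949.
Combined Bayes factor of the evidence already in hand = (1/3) × 2.75 × 1.2 = 1.1.
Odds after that evidence = (51/9949) × 1.1 = 561/99490.
Target odds = 0.995/0.005 = 199.
Need 2.1ⁿ ≥ 199 ÷ (561/99490) = 19798510/561.
2.1¹⁴ ≈32439.2 falls short of 19798510/561 but 2.1¹⁵ ≈68122.3 reaches it, so n = 15.

15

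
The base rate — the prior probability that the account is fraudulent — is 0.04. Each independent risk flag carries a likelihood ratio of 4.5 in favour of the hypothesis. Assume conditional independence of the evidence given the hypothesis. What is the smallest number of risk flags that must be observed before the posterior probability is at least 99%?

6

Prior odds = 0.04/0.96 = 1/24.
Likelihood ratio per risk flag = 4.5.
Target odds: 0.99 ÷ 0.01 = 99.
Require 4.5ⁿ ≥ 99 ÷ (1/24) = 2376.
4.5⁵ = 1845.28125 falls short of 2376 but 4.5⁶ = 8303.765625 reaches it, so n = 6.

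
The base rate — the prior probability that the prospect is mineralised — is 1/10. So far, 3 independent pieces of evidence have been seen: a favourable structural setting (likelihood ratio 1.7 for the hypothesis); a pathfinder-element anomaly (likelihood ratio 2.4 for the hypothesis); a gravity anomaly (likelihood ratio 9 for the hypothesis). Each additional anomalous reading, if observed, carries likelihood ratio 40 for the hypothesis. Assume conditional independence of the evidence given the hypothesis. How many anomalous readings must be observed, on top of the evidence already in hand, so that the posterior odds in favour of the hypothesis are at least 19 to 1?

Prior odds = 0.1/0.9 = 1/9.
Combined Bayes factor of the evidence already in hand = 1.7 × 2.4 × 9 = 36.72.
Odds after that evidence = (1/9) × 36.72 = 4.08.
Target odds = 19.
Need 40ⁿ ≥ 19 ÷ 4.08 = 475/102.
40¹ = 40, which meets the required 475/102; so n = 1.

1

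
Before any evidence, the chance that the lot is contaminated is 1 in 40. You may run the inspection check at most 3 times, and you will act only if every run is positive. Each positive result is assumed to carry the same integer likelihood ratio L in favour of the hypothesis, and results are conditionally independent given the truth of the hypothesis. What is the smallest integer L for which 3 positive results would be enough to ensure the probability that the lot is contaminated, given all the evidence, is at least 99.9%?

34

Prior odds = 0.025/0.975 = 1/39.
Target odds = 0.999/0.001 = 999.
Need L³ ≥ 999 ÷ (1/39) = 38961.
33³ = 35937 < 38961 ≤ 39304 = 34³, so L = 34.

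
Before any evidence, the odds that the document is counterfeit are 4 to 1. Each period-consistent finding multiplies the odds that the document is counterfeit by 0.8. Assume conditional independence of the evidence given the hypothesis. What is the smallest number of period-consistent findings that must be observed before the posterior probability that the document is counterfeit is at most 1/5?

13

Prior odds = 4.
Likelihood ratio per period-consistent finding = 0.8.
Target odds: 0.2 ÷ 0.8 = 0.25.
Need 4 × 0.8ⁿ ≤ 0.25, i.e. 0.8ⁿ ≤ 0.0625.
0.8¹² = 16777216/244140625 is still above 0.0625 but 0.8¹³ ≈0.0549756 is at or below it, so n = 13.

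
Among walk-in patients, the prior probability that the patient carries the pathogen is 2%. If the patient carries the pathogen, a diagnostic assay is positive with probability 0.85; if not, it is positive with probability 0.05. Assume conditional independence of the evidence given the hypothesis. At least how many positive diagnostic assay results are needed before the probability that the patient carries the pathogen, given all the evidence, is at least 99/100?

Prior odds = 0.02/0.98 = 1/49.
Likelihood ratio of a positive = 0.85/0.05 = 17.
Target odds: 0.99 ÷ 0.01 = 99.
Need (1/49) × 17ⁿ ≥ 99, i.e. 17ⁿ ≥ 4851.
17² = 289 falls short of 4851 but 17³ = 4913 reaches it, so n = 3.

3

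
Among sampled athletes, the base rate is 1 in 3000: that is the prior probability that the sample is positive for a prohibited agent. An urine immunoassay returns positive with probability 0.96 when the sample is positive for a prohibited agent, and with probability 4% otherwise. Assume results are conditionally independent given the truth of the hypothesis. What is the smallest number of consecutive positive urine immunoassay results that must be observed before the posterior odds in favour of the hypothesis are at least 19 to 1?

4

Prior odds = (1/3000)/(2999/3000) = 1/2999.
Likelihood ratio of a positive result = 0.96/0.04 = 24.
Target odds = 19.
Require 24ⁿ ≥ 19 ÷ (1/2999) = 56981.
24³ = 13824 falls short of 56981 but 24⁴ = 331776 reaches it, so n = 4.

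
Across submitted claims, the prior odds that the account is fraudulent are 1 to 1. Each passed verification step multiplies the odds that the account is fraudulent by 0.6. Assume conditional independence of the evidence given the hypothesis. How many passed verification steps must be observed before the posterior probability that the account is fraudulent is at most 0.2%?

Prior odds = 1.
Likelihood ratio per passed verification step = 0.6.
Target posterior odds = 0.002/0.998 = 1/499.
Require 0.6ⁿ ≤ 1/499 ÷ 1 = 1/499.
0.6¹² = 531441/244140625 is still above 1/499 but 0.6¹³ ≈0.00130607 is at or below it, so n = 13.

13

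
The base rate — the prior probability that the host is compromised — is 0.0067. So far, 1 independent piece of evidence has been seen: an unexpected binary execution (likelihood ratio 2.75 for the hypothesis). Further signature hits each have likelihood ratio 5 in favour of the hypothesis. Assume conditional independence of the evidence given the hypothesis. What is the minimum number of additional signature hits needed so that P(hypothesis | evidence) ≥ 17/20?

Prior odds = 0.0067/0.9933 = 67/9933.
Bayes factor of the evidence already in hand = 2.75.
Odds after that evidence = (67/9933) × 2.75 = 67/3612.
Target odds = 0.85/0.15 = 17/3.
Need 5ⁿ ≥ 17/3 ÷ (67/3612) = 20468/67.
5³ = 125 falls short of 20468/67 but 5⁴ = 625 reaches it, so n = 4.

4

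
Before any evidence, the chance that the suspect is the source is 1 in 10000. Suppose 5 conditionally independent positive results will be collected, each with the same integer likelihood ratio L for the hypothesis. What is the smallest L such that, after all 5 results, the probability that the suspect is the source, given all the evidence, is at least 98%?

Prior odds = 0.0001/0.9999 = 1/9999.
Target odds = 0.98/0.02 = 49.
Need L⁵ ≥ 49 ÷ (1/9999) = 489951.
13⁵ = 371293 < 489951 ≤ 537824 = 14⁵, so L = 14.

14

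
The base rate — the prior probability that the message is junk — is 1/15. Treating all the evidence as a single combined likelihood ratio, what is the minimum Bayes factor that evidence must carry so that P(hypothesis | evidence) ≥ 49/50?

686

Prior odds = (1/15)/(14/15) = 1/14.
Target odds = 0.98/0.02 = 49.
Required Bayes factor = 49 ÷ (1/14) = 686.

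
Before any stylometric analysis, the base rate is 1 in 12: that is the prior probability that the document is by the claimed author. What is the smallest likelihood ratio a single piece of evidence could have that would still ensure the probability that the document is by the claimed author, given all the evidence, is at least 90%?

Prior odds = (1/12)/(11/12) = 1/11.
Target odds = 0.9/0.1 = 9.
Required Bayes factor = 9 ÷ (1/11) = 99.

99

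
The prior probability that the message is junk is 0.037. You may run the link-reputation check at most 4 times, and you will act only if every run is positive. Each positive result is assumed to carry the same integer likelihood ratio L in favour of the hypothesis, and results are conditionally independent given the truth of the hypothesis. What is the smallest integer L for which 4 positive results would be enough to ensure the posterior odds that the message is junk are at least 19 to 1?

5

Prior odds = 0.037/0.963 = 37/963.
Target odds = 19.
Need L⁴ ≥ 19 ÷ (37/963) = 18297/37.
4⁴ = 256 < 18297/37 ≤ 625 = 5⁴, so L = 5.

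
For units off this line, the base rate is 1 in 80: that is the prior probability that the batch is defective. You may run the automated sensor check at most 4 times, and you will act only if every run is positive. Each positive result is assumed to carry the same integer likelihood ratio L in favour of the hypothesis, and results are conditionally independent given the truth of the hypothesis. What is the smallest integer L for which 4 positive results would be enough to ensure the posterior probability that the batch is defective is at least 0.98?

Prior odds = 0.0125/0.9875 = 1/79.
Target odds = 0.98/0.02 = 49.
Need L⁴ ≥ 49 ÷ (1/79) = 3871.
7⁴ = 2401 < 3871 ≤ 4096 = 8⁴, so L = 8.

8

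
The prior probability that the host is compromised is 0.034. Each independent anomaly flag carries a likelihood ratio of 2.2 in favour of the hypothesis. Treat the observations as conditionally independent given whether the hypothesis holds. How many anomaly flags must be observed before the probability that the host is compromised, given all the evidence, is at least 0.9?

8

Prior odds: 0.034 ÷ 0.966 = 17/483.
Likelihood ratio per anomaly flag = 2.2.
Target posterior odds = 0.9/0.1 = 9.
Require 2.2ⁿ ≥ 9 ÷ (17/483) = 4347/17.
2.2⁷ = 19487171/78125 falls short of 4347/17 but 2.2⁸ = 214358881/390625 reaches it, so n = 8.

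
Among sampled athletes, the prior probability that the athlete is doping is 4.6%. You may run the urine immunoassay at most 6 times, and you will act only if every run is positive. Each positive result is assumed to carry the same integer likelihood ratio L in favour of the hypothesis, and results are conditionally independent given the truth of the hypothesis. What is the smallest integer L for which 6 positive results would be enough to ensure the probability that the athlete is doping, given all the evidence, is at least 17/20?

Prior odds = 0.046/0.954 = 23/477.
Target odds = 0.85/0.15 = 17/3.
Need L⁶ ≥ 17/3 ÷ (23/477) = 2703/23.
2⁶ = 64 < 2703/23 ≤ 729 = 3⁶, so L = 3.

3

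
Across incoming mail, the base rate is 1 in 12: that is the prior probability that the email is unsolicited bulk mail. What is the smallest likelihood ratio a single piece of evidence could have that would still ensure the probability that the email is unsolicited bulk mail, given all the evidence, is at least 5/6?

Prior odds = (1/12)/(11/12) = 1/11.
Target odds = (5/6)/(1/6) = 5.
Required Bayes factor = 5 ÷ (1/11) = 55.

55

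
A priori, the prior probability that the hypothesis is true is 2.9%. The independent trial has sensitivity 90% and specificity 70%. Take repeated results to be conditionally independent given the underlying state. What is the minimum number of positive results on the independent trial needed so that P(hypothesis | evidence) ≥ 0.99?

8

Prior odds = 0.029/0.971 = 29/971.
False-positive rate = 1 − 0.7 = 0.3; likelihood ratio of a positive = 0.9/0.3 = 3.
Target odds: 0.99 ÷ 0.01 = 99.
Require 3ⁿ ≥ 99 ÷ (29/971) = 96129/29.
3⁷ = 2187 falls short of 96129/29 but 3⁸ = 6561 reaches it, so n = 8.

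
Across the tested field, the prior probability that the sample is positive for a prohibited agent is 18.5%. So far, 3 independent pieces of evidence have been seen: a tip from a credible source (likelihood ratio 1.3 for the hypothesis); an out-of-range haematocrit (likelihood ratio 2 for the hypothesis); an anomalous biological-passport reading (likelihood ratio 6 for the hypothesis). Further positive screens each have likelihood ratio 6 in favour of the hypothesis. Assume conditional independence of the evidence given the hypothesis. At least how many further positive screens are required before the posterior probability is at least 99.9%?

4

Prior odds = 0.185/0.815 = 37/163.
Combined Bayes factor of the evidence already in hand = 1.3 × 2 × 6 = 15.6.
Odds after that evidence = (37/163) × 15.6 = 2886/815.
Target odds = 0.999/0.001 = 999.
Need 6ⁿ ≥ 999 ÷ (2886/815) = 7335/26.
6³ = 216 falls short of 7335/26 but 6⁴ = 1296 reaches it, so n = 4.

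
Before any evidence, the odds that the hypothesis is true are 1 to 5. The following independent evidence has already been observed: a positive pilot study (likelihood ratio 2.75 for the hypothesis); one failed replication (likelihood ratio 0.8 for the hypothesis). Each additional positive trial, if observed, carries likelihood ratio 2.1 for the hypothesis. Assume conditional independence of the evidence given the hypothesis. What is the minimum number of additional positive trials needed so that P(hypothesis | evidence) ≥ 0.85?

Prior odds = 0.2.
Combined Bayes factor of the evidence already in hand = 2.75 × 0.8 = 2.2.
Odds after that evidence = 0.2 × 2.2 = 0.44.
Target odds = 0.85/0.15 = 17/3.
Need 2.1ⁿ ≥ 17/3 ÷ 0.44 = 425/33.
2.1³ = 9.261 falls short of 425/33 but 2.1⁴ = 19.4481 reaches it, so n = 4.

4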